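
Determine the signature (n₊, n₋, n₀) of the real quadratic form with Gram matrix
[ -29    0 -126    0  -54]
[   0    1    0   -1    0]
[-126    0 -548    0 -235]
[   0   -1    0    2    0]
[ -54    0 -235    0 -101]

Answer: (2, 3, 0)

Derivation:
step 0: pivot -29 → sign −
step 1: pivot 1 → sign +
step 2: pivot -16/29 → sign −
step 3: pivot 1 → sign +
step 4: pivot -3/16 → sign −
signature = (2, 3, 0)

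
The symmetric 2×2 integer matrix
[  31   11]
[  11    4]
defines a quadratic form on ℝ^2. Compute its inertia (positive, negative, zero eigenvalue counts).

step 0: pivot 31 → sign +
step 1: pivot 3/31 → sign +
signature = (2, 0, 0)

Answer: (2, 0, 0)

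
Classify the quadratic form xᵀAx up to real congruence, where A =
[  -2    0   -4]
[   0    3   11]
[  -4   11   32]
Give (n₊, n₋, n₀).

Answer: (1, 2, 0)

Derivation:
step 0: pivot -2 → sign −
step 1: pivot 3 → sign +
step 2: pivot -1/3 → sign −
signature = (1, 2, 0)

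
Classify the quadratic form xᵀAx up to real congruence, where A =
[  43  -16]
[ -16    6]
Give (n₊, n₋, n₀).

step 0: pivot 43 → sign +
step 1: pivot 2/43 → sign +
signature = (2, 0, 0)

Answer: (2, 0, 0)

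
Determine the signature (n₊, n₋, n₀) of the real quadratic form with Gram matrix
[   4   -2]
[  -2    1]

step 0: pivot 4 → sign +
step 1: row/col 1 already zero → sign 0
signature = (1, 0, 1)

Answer: (1, 0, 1)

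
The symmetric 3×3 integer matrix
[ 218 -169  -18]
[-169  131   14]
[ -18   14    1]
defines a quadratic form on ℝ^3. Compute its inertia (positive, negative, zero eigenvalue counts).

step 0: pivot 218 → sign +
step 1: pivot -3/218 → sign −
step 2: pivot -1/3 → sign −
signature = (1, 2, 0)

Answer: (1, 2, 0)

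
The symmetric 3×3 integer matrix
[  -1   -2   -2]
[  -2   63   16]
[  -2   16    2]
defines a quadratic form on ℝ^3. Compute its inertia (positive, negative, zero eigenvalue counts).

Answer: (2, 1, 0)

Derivation:
step 0: pivot -1 → sign −
step 1: pivot 67 → sign +
step 2: pivot 2/67 → sign +
signature = (2, 1, 0)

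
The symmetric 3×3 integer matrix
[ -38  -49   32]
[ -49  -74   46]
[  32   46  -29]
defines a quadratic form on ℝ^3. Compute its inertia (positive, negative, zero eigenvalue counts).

Answer: (1, 2, 0)

Derivation:
step 0: pivot -38 → sign −
step 1: pivot -411/38 → sign −
step 2: pivot 3/137 → sign +
signature = (1, 2, 0)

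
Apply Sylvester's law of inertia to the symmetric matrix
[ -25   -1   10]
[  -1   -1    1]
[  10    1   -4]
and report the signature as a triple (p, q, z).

step 0: pivot -25 → sign −
step 1: pivot -24/25 → sign −
step 2: pivot 3/8 → sign +
signature = (1, 2, 0)

Answer: (1, 2, 0)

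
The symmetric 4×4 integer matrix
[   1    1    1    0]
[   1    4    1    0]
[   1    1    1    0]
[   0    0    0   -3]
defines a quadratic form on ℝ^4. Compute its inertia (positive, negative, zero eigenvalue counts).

step 0: pivot 1 → sign +
step 1: pivot 3 → sign +
step 2: pivot -3 → sign −
step 3: row/col 3 already zero → sign 0
signature = (2, 1, 1)

Answer: (2, 1, 1)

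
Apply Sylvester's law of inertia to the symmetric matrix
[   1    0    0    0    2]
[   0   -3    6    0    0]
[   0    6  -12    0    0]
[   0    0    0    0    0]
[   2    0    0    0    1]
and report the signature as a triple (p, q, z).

Answer: (1, 2, 2)

Derivation:
step 0: pivot 1 → sign +
step 1: pivot -3 → sign −
step 2: pivot -3 → sign −
step 3: row/col 3 already zero → sign 0
step 4: row/col 4 already zero → sign 0
signature = (1, 2, 2)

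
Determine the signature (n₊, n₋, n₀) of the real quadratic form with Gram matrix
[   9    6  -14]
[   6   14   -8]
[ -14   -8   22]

step 0: pivot 9 → sign +
step 1: pivot 10 → sign +
step 2: pivot 2/45 → sign +
signature = (3, 0, 0)

Answer: (3, 0, 0)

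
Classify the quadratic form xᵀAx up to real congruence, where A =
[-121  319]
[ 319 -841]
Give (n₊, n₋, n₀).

Answer: (0, 1, 1)

Derivation:
step 0: pivot -121 → sign −
step 1: row/col 1 already zero → sign 0
signature = (0, 1, 1)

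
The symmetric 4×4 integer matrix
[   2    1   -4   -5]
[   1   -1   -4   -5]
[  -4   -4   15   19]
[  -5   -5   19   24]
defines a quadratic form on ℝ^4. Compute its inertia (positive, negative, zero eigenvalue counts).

Answer: (2, 2, 0)

Derivation:
step 0: pivot 2 → sign +
step 1: pivot -3/2 → sign −
step 2: pivot 29/3 → sign +
step 3: pivot -2/29 → sign −
signature = (2, 2, 0)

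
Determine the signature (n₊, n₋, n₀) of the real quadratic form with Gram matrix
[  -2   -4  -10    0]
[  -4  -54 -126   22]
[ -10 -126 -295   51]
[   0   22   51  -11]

Answer: (0, 4, 0)

Derivation:
step 0: pivot -2 → sign −
step 1: pivot -46 → sign −
step 2: pivot -17/23 → sign −
step 3: pivot -6/17 → sign −
signature = (0, 4, 0)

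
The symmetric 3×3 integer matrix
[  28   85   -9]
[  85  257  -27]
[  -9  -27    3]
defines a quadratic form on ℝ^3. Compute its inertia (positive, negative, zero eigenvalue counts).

Answer: (2, 1, 0)

Derivation:
step 0: pivot 28 → sign +
step 1: pivot -29/28 → sign −
step 2: pivot 6/29 → sign +
signature = (2, 1, 0)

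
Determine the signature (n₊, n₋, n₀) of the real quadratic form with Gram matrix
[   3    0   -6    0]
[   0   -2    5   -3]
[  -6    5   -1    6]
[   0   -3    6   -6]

Answer: (2, 2, 0)

Derivation:
step 0: pivot 3 → sign +
step 1: pivot -2 → sign −
step 2: pivot -1/2 → sign −
step 3: pivot 3 → sign +
signature = (2, 2, 0)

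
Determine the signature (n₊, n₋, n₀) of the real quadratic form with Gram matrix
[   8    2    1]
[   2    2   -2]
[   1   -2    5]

Answer: (3, 0, 0)

Derivation:
step 0: pivot 8 → sign +
step 1: pivot 3/2 → sign +
step 2: pivot 3/2 → sign +
signature = (3, 0, 0)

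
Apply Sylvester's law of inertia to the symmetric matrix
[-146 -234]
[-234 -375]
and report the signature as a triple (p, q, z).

step 0: pivot -146 → sign −
step 1: pivot 3/73 → sign +
signature = (1, 1, 0)

Answer: (1, 1, 0)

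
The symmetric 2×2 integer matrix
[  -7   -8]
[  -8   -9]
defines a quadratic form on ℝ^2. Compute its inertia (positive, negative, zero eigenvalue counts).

step 0: pivot -7 → sign −
step 1: pivot 1/7 → sign +
signature = (1, 1, 0)

Answer: (1, 1, 0)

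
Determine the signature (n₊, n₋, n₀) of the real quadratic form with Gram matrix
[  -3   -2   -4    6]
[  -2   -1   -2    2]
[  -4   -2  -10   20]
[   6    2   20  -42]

Answer: (2, 2, 0)

Derivation:
step 0: pivot -3 → sign −
step 1: pivot 1/3 → sign +
step 2: pivot -6 → sign −
step 3: pivot 2/3 → sign +
signature = (2, 2, 0)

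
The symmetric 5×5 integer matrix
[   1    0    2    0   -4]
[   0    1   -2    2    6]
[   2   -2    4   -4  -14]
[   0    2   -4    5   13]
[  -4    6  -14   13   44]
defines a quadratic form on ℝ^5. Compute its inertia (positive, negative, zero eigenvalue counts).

step 0: pivot 1 → sign +
step 1: pivot 1 → sign +
step 2: pivot -4 → sign −
step 3: pivot 1 → sign +
step 4: row/col 4 already zero → sign 0
signature = (3, 1, 1)

Answer: (3, 1, 1)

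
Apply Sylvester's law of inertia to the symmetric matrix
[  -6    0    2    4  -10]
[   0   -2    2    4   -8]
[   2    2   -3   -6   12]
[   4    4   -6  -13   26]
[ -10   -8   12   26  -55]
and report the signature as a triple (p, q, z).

Answer: (0, 5, 0)

Derivation:
step 0: pivot -6 → sign −
step 1: pivot -2 → sign −
step 2: pivot -1/3 → sign −
step 3: pivot -1 → sign −
step 4: pivot -1 → sign −
signature = (0, 5, 0)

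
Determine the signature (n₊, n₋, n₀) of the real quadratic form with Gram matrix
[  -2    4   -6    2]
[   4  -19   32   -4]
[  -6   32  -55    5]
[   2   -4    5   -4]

Answer: (0, 4, 0)

Derivation:
step 0: pivot -2 → sign −
step 1: pivot -11 → sign −
step 2: pivot -7/11 → sign −
step 3: pivot -3/7 → sign −
signature = (0, 4, 0)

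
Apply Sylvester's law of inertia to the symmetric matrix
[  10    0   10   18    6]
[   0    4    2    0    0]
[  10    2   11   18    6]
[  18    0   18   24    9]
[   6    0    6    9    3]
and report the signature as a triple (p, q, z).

step 0: pivot 10 → sign +
step 1: pivot 4 → sign +
step 2: pivot -42/5 → sign −
step 3: pivot -3/14 → sign −
step 4: row/col 4 already zero → sign 0
signature = (2, 2, 1)

Answer: (2, 2, 1)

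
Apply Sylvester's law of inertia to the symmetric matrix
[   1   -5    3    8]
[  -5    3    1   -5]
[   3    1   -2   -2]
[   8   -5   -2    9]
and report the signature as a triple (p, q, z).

Answer: (3, 1, 0)

Derivation:
step 0: pivot 1 → sign +
step 1: pivot -22 → sign −
step 2: pivot 7/11 → sign +
step 3: pivot 3/14 → sign +
signature = (3, 1, 0)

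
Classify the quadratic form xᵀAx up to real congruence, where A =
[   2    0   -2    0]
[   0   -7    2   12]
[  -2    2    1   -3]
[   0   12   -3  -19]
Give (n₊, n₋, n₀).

step 0: pivot 2 → sign +
step 1: pivot -7 → sign −
step 2: pivot -3/7 → sign −
step 3: pivot 2 → sign +
signature = (2, 2, 0)

Answer: (2, 2, 0)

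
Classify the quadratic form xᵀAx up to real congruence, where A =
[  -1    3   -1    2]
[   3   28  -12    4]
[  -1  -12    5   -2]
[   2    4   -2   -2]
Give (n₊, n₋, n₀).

Answer: (1, 3, 0)

Derivation:
step 0: pivot -1 → sign −
step 1: pivot 37 → sign +
step 2: pivot -3/37 → sign −
step 3: pivot -2/3 → sign −
signature = (1, 3, 0)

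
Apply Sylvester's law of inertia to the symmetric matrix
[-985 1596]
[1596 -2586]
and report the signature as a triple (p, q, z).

Answer: (1, 1, 0)

Derivation:
step 0: pivot -985 → sign −
step 1: pivot 6/985 → sign +
signature = (1, 1, 0)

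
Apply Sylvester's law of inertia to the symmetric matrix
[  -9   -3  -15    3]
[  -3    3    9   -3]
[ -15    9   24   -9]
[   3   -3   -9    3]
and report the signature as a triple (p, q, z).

Answer: (1, 1, 2)

Derivation:
step 0: pivot -9 → sign −
step 1: pivot 4 → sign +
step 2: row/col 2 already zero → sign 0
step 3: row/col 3 already zero → sign 0
signature = (1, 1, 2)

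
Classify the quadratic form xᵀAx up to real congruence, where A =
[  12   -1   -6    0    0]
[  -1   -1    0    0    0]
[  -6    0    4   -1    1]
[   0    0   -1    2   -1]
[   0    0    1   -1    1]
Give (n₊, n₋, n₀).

Answer: (4, 1, 0)

Derivation:
step 0: pivot 12 → sign +
step 1: pivot -13/12 → sign −
step 2: pivot 16/13 → sign +
step 3: pivot 19/16 → sign +
step 4: pivot 3/19 → sign +
signature = (4, 1, 0)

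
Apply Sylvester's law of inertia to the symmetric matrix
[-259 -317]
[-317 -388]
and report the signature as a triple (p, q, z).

step 0: pivot -259 → sign −
step 1: pivot -3/259 → sign −
signature = (0, 2, 0)

Answer: (0, 2, 0)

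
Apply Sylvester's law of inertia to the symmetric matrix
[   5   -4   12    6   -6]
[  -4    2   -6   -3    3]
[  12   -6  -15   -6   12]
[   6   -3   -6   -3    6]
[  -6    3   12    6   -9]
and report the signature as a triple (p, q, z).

Answer: (2, 3, 0)

Derivation:
step 0: pivot 5 → sign +
step 1: pivot -6/5 → sign −
step 2: pivot -33 → sign −
step 3: pivot -15/22 → sign −
step 4: pivot 6/5 → sign +
signature = (2, 3, 0)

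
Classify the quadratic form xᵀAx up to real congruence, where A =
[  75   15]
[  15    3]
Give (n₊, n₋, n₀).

step 0: pivot 75 → sign +
step 1: row/col 1 already zero → sign 0
signature = (1, 0, 1)

Answer: (1, 0, 1)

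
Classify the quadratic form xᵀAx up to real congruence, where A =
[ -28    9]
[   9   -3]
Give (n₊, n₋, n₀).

step 0: pivot -28 → sign −
step 1: pivot -3/28 → sign −
signature = (0, 2, 0)

Answer: (0, 2, 0)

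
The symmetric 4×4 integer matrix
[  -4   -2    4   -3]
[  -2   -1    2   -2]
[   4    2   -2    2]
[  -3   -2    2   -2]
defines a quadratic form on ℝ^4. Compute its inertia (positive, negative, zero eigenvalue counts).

step 0: pivot -4 → sign −
step 1: pivot 2 → sign +
step 2: pivot -1/4 → sign −
step 3: pivot 1 → sign +
signature = (2, 2, 0)

Answer: (2, 2, 0)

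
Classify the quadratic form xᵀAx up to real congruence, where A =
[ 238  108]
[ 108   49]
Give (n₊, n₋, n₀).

Answer: (1, 1, 0)

Derivation:
step 0: pivot 238 → sign +
step 1: pivot -1/119 → sign −
signature = (1, 1, 0)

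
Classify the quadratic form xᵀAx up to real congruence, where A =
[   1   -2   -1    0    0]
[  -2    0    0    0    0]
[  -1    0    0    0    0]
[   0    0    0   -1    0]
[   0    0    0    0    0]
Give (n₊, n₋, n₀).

step 0: pivot 1 → sign +
step 1: pivot -4 → sign −
step 2: pivot -1 → sign −
step 3: row/col 3 already zero → sign 0
step 4: row/col 4 already zero → sign 0
signature = (1, 2, 2)

Answer: (1, 2, 2)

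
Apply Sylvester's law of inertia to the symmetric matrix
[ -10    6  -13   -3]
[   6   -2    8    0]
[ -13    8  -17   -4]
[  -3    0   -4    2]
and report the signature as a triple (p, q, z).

Answer: (2, 2, 0)

Derivation:
step 0: pivot -10 → sign −
step 1: pivot 8/5 → sign +
step 2: pivot -1/8 → sign −
step 3: pivot 1 → sign +
signature = (2, 2, 0)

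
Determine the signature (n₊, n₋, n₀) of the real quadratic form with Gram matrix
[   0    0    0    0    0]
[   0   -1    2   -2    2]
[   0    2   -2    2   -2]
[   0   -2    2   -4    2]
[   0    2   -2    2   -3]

step 0: pivot -1 → sign −
step 1: pivot 2 → sign +
step 2: pivot -2 → sign −
step 3: pivot -1 → sign −
step 4: row/col 4 already zero → sign 0
signature = (1, 3, 1)

Answer: (1, 3, 1)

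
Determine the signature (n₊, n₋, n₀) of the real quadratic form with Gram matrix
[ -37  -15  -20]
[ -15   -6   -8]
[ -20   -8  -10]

Answer: (2, 1, 0)

Derivation:
step 0: pivot -37 → sign −
step 1: pivot 3/37 → sign +
step 2: pivot 2/3 → sign +
signature = (2, 1, 0)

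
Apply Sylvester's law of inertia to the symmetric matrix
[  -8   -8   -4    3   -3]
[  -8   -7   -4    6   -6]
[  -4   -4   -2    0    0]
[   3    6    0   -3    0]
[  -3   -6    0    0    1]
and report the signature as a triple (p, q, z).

Answer: (2, 3, 0)

Derivation:
step 0: pivot -8 → sign −
step 1: pivot 1 → sign +
step 2: pivot -87/8 → sign −
step 3: pivot 6/29 → sign +
step 4: pivot -2 → sign −
signature = (2, 3, 0)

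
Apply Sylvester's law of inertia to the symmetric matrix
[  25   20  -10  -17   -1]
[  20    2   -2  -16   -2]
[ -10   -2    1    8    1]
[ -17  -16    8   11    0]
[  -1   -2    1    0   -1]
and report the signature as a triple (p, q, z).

step 0: pivot 25 → sign +
step 1: pivot -14 → sign −
step 2: pivot -3/7 → sign −
step 3: pivot -2/25 → sign −
step 4: pivot 3/2 → sign +
signature = (2, 3, 0)

Answer: (2, 3, 0)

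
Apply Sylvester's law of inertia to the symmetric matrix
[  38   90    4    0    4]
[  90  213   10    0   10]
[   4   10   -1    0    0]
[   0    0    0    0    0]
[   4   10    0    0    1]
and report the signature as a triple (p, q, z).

Answer: (2, 2, 1)

Derivation:
step 0: pivot 38 → sign +
step 1: pivot -3/19 → sign −
step 2: pivot 1/3 → sign +
step 3: pivot -3 → sign −
step 4: row/col 4 already zero → sign 0
signature = (2, 2, 1)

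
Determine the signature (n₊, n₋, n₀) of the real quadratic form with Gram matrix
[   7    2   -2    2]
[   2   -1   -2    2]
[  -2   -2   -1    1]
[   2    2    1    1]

Answer: (2, 2, 0)

Derivation:
step 0: pivot 7 → sign +
step 1: pivot -11/7 → sign −
step 2: pivot -3/11 → sign −
step 3: pivot 2 → sign +
signature = (2, 2, 0)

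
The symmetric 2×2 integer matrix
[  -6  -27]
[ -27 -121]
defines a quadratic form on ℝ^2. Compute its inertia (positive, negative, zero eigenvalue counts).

step 0: pivot -6 → sign −
step 1: pivot 1/2 → sign +
signature = (1, 1, 0)

Answer: (1, 1, 0)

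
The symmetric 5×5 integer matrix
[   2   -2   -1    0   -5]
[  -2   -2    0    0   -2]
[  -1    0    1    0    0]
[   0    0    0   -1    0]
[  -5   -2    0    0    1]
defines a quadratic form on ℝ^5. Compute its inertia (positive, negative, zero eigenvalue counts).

step 0: pivot 2 → sign +
step 1: pivot -4 → sign −
step 2: pivot 3/4 → sign +
step 3: pivot -1 → sign −
step 4: row/col 4 already zero → sign 0
signature = (2, 2, 1)

Answer: (2, 2, 1)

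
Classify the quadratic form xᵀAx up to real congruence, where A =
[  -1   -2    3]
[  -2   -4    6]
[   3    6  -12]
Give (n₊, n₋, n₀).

Answer: (0, 2, 1)

Derivation:
step 0: pivot -1 → sign −
step 1: pivot -3 → sign −
step 2: row/col 2 already zero → sign 0
signature = (0, 2, 1)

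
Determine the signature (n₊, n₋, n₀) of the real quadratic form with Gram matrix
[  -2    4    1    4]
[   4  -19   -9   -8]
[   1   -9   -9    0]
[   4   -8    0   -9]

Answer: (0, 4, 0)

Derivation:
step 0: pivot -2 → sign −
step 1: pivot -11 → sign −
step 2: pivot -89/22 → sign −
step 3: pivot -1/89 → sign −
signature = (0, 4, 0)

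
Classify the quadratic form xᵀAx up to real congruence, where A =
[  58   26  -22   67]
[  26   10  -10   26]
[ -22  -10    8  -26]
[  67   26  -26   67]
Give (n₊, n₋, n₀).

step 0: pivot 58 → sign +
step 1: pivot -48/29 → sign −
step 2: pivot -1/3 → sign −
step 3: pivot -3/8 → sign −
signature = (1, 3, 0)

Answer: (1, 3, 0)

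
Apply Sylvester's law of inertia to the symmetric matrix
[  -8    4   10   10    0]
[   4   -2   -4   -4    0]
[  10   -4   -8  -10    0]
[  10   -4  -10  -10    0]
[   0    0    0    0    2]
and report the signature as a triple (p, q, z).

step 0: pivot -8 → sign −
step 1: pivot 9/2 → sign +
step 2: pivot -2/9 → sign −
step 3: pivot 2 → sign +
step 4: pivot 2 → sign +
signature = (3, 2, 0)

Answer: (3, 2, 0)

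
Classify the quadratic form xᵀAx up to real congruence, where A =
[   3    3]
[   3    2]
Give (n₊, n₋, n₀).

step 0: pivot 3 → sign +
step 1: pivot -1 → sign −
signature = (1, 1, 0)

Answer: (1, 1, 0)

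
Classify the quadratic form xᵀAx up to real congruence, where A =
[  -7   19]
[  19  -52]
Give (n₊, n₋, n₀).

step 0: pivot -7 → sign −
step 1: pivot -3/7 → sign −
signature = (0, 2, 0)

Answer: (0, 2, 0)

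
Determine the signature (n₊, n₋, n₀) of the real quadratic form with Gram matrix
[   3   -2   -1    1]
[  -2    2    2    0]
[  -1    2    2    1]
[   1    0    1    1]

Answer: (2, 1, 1)

Derivation:
step 0: pivot 3 → sign +
step 1: pivot 2/3 → sign +
step 2: pivot -1 → sign −
step 3: row/col 3 already zero → sign 0
signature = (2, 1, 1)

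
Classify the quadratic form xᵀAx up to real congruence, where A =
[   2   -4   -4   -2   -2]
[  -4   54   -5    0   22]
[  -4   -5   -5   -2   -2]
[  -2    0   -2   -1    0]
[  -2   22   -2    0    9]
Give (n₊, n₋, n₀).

step 0: pivot 2 → sign +
step 1: pivot 46 → sign +
step 2: pivot -767/46 → sign −
step 3: pivot -229/767 → sign −
step 4: pivot 3/229 → sign +
signature = (3, 2, 0)

Answer: (3, 2, 0)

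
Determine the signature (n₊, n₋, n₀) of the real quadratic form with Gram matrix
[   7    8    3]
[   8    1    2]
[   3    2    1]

step 0: pivot 7 → sign +
step 1: pivot -57/7 → sign −
step 2: pivot -2/57 → sign −
signature = (1, 2, 0)

Answer: (1, 2, 0)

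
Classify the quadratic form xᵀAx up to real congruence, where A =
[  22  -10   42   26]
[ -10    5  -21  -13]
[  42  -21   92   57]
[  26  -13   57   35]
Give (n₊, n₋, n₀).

step 0: pivot 22 → sign +
step 1: pivot 5/11 → sign +
step 2: pivot 19/5 → sign +
step 3: pivot -6/19 → sign −
signature = (3, 1, 0)

Answer: (3, 1, 0)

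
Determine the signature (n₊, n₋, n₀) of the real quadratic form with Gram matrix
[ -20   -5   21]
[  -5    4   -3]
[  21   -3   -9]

step 0: pivot -20 → sign −
step 1: pivot 21/4 → sign +
step 2: pivot 3/35 → sign +
signature = (2, 1, 0)

Answer: (2, 1, 0)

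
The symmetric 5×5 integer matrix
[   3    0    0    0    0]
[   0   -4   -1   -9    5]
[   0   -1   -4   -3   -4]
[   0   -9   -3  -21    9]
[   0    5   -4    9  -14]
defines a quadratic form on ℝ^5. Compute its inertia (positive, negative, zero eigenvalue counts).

step 0: pivot 3 → sign +
step 1: pivot -4 → sign −
step 2: pivot -15/4 → sign −
step 3: pivot -3/5 → sign −
step 4: pivot 2 → sign +
signature = (2, 3, 0)

Answer: (2, 3, 0)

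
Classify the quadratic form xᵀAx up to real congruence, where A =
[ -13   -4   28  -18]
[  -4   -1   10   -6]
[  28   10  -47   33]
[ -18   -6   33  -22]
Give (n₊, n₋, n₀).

step 0: pivot -13 → sign −
step 1: pivot 3/13 → sign +
step 2: pivot 5 → sign +
step 3: pivot 1/5 → sign +
signature = (3, 1, 0)

Answer: (3, 1, 0)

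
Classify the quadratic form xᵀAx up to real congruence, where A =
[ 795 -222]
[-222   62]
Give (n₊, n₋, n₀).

Answer: (2, 0, 0)

Derivation:
step 0: pivot 795 → sign +
step 1: pivot 2/265 → sign +
signature = (2, 0, 0)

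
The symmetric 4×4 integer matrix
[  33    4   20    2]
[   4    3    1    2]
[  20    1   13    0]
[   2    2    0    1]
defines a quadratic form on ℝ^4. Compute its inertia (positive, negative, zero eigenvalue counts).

step 0: pivot 33 → sign +
step 1: pivot 83/33 → sign +
step 2: pivot 6/83 → sign +
step 3: pivot -1 → sign −
signature = (3, 1, 0)

Answer: (3, 1, 0)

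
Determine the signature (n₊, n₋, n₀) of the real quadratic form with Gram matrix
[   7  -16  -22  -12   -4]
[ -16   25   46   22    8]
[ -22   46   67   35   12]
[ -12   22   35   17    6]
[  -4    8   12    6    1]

Answer: (1, 4, 0)

Derivation:
step 0: pivot 7 → sign +
step 1: pivot -81/7 → sign −
step 2: pivot -5/9 → sign −
step 3: pivot -2/15 → sign −
step 4: pivot -1 → sign −
signature = (1, 4, 0)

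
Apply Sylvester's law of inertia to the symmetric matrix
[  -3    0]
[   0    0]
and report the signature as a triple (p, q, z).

step 0: pivot -3 → sign −
step 1: row/col 1 already zero → sign 0
signature = (0, 1, 1)

Answer: (0, 1, 1)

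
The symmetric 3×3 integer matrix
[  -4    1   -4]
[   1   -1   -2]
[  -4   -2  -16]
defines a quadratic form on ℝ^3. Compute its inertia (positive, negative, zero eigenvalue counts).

Answer: (0, 2, 1)

Derivation:
step 0: pivot -4 → sign −
step 1: pivot -3/4 → sign −
step 2: row/col 2 already zero → sign 0
signature = (0, 2, 1)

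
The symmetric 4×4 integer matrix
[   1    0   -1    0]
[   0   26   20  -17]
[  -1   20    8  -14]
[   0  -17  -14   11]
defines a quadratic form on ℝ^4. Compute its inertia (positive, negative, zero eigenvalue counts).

Answer: (2, 2, 0)

Derivation:
step 0: pivot 1 → sign +
step 1: pivot 26 → sign +
step 2: pivot -109/13 → sign −
step 3: pivot -3/218 → sign −
signature = (2, 2, 0)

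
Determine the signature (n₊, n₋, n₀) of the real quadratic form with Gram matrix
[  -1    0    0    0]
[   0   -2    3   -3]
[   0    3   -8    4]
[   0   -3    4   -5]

Answer: (0, 4, 0)

Derivation:
step 0: pivot -1 → sign −
step 1: pivot -2 → sign −
step 2: pivot -7/2 → sign −
step 3: pivot -3/7 → sign −
signature = (0, 4, 0)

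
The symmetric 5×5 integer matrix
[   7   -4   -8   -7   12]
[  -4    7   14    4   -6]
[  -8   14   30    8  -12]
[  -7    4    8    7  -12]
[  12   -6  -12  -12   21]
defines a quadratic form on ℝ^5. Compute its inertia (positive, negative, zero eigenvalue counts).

Answer: (4, 0, 1)

Derivation:
step 0: pivot 7 → sign +
step 1: pivot 33/7 → sign +
step 2: pivot 2 → sign +
step 3: pivot 3/11 → sign +
step 4: row/col 4 already zero → sign 0
signature = (4, 0, 1)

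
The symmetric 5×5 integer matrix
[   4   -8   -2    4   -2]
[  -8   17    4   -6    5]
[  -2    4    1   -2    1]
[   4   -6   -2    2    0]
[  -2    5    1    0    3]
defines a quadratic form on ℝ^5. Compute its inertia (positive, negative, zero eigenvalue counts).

Answer: (3, 1, 1)

Derivation:
step 0: pivot 4 → sign +
step 1: pivot 1 → sign +
step 2: pivot -6 → sign −
step 3: pivot 1 → sign +
step 4: row/col 4 already zero → sign 0
signature = (3, 1, 1)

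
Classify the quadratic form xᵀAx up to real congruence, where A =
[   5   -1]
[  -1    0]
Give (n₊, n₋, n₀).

Answer: (1, 1, 0)

Derivation:
step 0: pivot 5 → sign +
step 1: pivot -1/5 → sign −
signature = (1, 1, 0)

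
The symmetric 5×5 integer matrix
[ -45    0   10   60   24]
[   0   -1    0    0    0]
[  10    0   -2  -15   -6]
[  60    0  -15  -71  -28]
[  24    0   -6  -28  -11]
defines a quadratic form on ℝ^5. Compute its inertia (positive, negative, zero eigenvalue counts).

step 0: pivot -45 → sign −
step 1: pivot -1 → sign −
step 2: pivot 2/9 → sign +
step 3: pivot -7/2 → sign −
step 4: pivot 3/35 → sign +
signature = (2, 3, 0)

Answer: (2, 3, 0)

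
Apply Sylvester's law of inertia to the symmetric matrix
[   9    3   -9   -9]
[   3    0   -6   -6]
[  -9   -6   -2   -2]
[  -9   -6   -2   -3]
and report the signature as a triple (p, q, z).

Answer: (1, 3, 0)

Derivation:
step 0: pivot 9 → sign +
step 1: pivot -1 → sign −
step 2: pivot -2 → sign −
step 3: pivot -1 → sign −
signature = (1, 3, 0)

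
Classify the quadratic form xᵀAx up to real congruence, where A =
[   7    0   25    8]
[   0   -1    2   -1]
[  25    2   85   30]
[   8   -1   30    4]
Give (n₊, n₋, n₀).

step 0: pivot 7 → sign +
step 1: pivot -1 → sign −
step 2: pivot -2/7 → sign −
step 3: pivot -3 → sign −
signature = (1, 3, 0)

Answer: (1, 3, 0)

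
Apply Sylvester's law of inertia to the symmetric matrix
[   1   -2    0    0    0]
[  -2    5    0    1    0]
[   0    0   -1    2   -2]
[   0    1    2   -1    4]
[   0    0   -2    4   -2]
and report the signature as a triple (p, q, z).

Answer: (4, 1, 0)

Derivation:
step 0: pivot 1 → sign +
step 1: pivot 1 → sign +
step 2: pivot -1 → sign −
step 3: pivot 2 → sign +
step 4: pivot 2 → sign +
signature = (4, 1, 0)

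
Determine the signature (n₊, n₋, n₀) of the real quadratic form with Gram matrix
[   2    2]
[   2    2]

Answer: (1, 0, 1)

Derivation:
step 0: pivot 2 → sign +
step 1: row/col 1 already zero → sign 0
signature = (1, 0, 1)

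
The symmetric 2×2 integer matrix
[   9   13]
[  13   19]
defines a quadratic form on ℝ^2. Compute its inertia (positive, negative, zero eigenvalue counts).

step 0: pivot 9 → sign +
step 1: pivot 2/9 → sign +
signature = (2, 0, 0)

Answer: (2, 0, 0)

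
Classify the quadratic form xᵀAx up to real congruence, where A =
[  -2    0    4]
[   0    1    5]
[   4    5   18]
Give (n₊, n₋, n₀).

Answer: (2, 1, 0)

Derivation:
step 0: pivot -2 → sign −
step 1: pivot 1 → sign +
step 2: pivot 1 → sign +
signature = (2, 1, 0)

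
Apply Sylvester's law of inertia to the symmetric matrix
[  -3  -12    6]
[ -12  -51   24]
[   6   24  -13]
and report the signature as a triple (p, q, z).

Answer: (0, 3, 0)

Derivation:
step 0: pivot -3 → sign −
step 1: pivot -3 → sign −
step 2: pivot -1 → sign −
signature = (0, 3, 0)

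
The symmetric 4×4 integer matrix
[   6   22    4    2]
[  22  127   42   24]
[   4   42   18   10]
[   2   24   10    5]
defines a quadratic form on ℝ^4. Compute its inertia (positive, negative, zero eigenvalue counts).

Answer: (3, 1, 0)

Derivation:
step 0: pivot 6 → sign +
step 1: pivot 139/3 → sign +
step 2: pivot -110/139 → sign −
step 3: pivot 3/55 → sign +
signature = (3, 1, 0)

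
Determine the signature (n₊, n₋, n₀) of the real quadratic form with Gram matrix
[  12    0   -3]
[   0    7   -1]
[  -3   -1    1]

step 0: pivot 12 → sign +
step 1: pivot 7 → sign +
step 2: pivot 3/28 → sign +
signature = (3, 0, 0)

Answer: (3, 0, 0)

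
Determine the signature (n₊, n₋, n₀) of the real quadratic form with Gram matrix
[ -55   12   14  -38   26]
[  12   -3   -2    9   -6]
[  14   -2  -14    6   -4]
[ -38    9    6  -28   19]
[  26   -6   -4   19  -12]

step 0: pivot -55 → sign −
step 1: pivot -21/55 → sign −
step 2: pivot -158/21 → sign −
step 3: pivot -3/79 → sign −
step 4: pivot 1 → sign +
signature = (1, 4, 0)

Answer: (1, 4, 0)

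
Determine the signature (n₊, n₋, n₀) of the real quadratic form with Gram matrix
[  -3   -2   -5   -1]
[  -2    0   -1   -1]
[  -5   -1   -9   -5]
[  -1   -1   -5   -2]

step 0: pivot -3 → sign −
step 1: pivot 4/3 → sign +
step 2: pivot -19/4 → sign −
step 3: pivot -3/19 → sign −
signature = (1, 3, 0)

Answer: (1, 3, 0)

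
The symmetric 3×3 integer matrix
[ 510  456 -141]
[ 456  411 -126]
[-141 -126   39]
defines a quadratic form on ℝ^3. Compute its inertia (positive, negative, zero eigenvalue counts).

step 0: pivot 510 → sign +
step 1: pivot 279/85 → sign +
step 2: pivot 1/62 → sign +
signature = (3, 0, 0)

Answer: (3, 0, 0)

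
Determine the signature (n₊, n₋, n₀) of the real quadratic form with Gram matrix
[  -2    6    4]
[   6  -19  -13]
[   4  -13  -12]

Answer: (0, 3, 0)

Derivation:
step 0: pivot -2 → sign −
step 1: pivot -1 → sign −
step 2: pivot -3 → sign −
signature = (0, 3, 0)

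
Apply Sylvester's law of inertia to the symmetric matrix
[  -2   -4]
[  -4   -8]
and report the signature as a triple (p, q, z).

step 0: pivot -2 → sign −
step 1: row/col 1 already zero → sign 0
signature = (0, 1, 1)

Answer: (0, 1, 1)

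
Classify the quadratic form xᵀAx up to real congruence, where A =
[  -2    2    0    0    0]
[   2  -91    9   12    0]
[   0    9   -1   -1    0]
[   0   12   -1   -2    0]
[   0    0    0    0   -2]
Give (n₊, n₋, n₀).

Answer: (1, 4, 0)

Derivation:
step 0: pivot -2 → sign −
step 1: pivot -89 → sign −
step 2: pivot -8/89 → sign −
step 3: pivot 1/8 → sign +
step 4: pivot -2 → sign −
signature = (1, 4, 0)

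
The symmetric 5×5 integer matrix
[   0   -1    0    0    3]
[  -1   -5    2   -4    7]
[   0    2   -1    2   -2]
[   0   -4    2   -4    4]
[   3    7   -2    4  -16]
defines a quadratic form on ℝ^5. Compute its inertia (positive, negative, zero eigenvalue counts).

Answer: (1, 3, 1)

Derivation:
step 0: pivot -5 → sign −
step 1: pivot 1/5 → sign +
step 2: pivot -1 → sign −
step 3: pivot -3 → sign −
step 4: row/col 4 already zero → sign 0
signature = (1, 3, 1)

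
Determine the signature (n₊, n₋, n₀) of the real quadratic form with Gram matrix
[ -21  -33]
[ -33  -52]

step 0: pivot -21 → sign −
step 1: pivot -1/7 → sign −
signature = (0, 2, 0)

Answer: (0, 2, 0)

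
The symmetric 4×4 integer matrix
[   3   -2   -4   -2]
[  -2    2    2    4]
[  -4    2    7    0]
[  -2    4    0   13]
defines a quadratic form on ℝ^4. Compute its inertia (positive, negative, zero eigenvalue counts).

step 0: pivot 3 → sign +
step 1: pivot 2/3 → sign +
step 2: pivot 1 → sign +
step 3: pivot 1 → sign +
signature = (4, 0, 0)

Answer: (4, 0, 0)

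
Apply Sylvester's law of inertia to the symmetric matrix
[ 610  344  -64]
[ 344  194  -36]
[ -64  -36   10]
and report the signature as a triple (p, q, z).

Answer: (3, 0, 0)

Derivation:
step 0: pivot 610 → sign +
step 1: pivot 2/305 → sign +
step 2: pivot 2 → sign +
signature = (3, 0, 0)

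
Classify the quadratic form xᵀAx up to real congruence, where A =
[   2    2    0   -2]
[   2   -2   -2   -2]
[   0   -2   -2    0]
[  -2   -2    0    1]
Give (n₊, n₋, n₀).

step 0: pivot 2 → sign +
step 1: pivot -4 → sign −
step 2: pivot -1 → sign −
step 3: pivot -1 → sign −
signature = (1, 3, 0)

Answer: (1, 3, 0)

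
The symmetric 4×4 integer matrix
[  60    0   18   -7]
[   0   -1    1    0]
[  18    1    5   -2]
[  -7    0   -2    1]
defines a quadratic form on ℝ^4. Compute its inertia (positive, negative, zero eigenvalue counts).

Answer: (3, 1, 0)

Derivation:
step 0: pivot 60 → sign +
step 1: pivot -1 → sign −
step 2: pivot 3/5 → sign +
step 3: pivot 1/6 → sign +
signature = (3, 1, 0)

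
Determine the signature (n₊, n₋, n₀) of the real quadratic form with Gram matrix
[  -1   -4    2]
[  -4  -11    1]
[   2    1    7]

Answer: (2, 1, 0)

Derivation:
step 0: pivot -1 → sign −
step 1: pivot 5 → sign +
step 2: pivot 6/5 → sign +
signature = (2, 1, 0)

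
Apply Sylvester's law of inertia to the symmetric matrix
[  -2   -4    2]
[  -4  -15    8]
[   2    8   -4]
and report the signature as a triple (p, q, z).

Answer: (1, 2, 0)

Derivation:
step 0: pivot -2 → sign −
step 1: pivot -7 → sign −
step 2: pivot 2/7 → sign +
signature = (1, 2, 0)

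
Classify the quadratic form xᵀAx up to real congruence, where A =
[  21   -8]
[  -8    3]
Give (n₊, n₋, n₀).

Answer: (1, 1, 0)

Derivation:
step 0: pivot 21 → sign +
step 1: pivot -1/21 → sign −
signature = (1, 1, 0)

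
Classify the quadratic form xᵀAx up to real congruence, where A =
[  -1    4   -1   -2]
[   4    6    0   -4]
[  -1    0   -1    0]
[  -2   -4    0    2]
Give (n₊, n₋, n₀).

step 0: pivot -1 → sign −
step 1: pivot 22 → sign +
step 2: pivot -8/11 → sign −
step 3: pivot -1/2 → sign −
signature = (1, 3, 0)

Answer: (1, 3, 0)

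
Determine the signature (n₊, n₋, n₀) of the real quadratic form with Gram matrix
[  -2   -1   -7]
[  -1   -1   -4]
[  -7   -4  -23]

Answer: (1, 2, 0)

Derivation:
step 0: pivot -2 → sign −
step 1: pivot -1/2 → sign −
step 2: pivot 2 → sign +
signature = (1, 2, 0)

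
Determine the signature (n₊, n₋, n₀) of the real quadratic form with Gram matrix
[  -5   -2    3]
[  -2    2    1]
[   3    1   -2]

step 0: pivot -5 → sign −
step 1: pivot 14/5 → sign +
step 2: pivot -3/14 → sign −
signature = (1, 2, 0)

Answer: (1, 2, 0)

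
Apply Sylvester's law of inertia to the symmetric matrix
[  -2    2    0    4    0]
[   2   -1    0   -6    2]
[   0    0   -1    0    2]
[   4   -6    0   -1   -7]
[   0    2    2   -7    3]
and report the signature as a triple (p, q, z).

Answer: (2, 2, 1)

Derivation:
step 0: pivot -2 → sign −
step 1: pivot 1 → sign +
step 2: pivot -1 → sign −
step 3: pivot 3 → sign +
step 4: row/col 4 already zero → sign 0
signature = (2, 2, 1)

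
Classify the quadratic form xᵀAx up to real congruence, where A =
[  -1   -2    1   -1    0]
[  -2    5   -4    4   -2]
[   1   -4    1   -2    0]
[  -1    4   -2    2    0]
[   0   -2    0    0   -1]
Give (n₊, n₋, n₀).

step 0: pivot -1 → sign −
step 1: pivot 9 → sign +
step 2: pivot -2 → sign −
step 3: pivot -1/2 → sign −
step 4: pivot 1/3 → sign +
signature = (2, 3, 0)

Answer: (2, 3, 0)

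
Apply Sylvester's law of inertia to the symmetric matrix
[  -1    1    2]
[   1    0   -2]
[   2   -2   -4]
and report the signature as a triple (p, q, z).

step 0: pivot -1 → sign −
step 1: pivot 1 → sign +
step 2: row/col 2 already zero → sign 0
signature = (1, 1, 1)

Answer: (1, 1, 1)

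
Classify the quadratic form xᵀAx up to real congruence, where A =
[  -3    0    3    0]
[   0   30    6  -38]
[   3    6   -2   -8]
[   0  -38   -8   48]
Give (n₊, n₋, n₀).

Answer: (2, 2, 0)

Derivation:
step 0: pivot -3 → sign −
step 1: pivot 30 → sign +
step 2: pivot -1/5 → sign −
step 3: pivot 2/3 → sign +
signature = (2, 2, 0)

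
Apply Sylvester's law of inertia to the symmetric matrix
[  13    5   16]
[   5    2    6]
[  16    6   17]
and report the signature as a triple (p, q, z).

step 0: pivot 13 → sign +
step 1: pivot 1/13 → sign +
step 2: pivot -3 → sign −
signature = (2, 1, 0)

Answer: (2, 1, 0)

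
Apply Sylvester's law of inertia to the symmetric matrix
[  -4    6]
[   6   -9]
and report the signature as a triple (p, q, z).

step 0: pivot -4 → sign −
step 1: row/col 1 already zero → sign 0
signature = (0, 1, 1)

Answer: (0, 1, 1)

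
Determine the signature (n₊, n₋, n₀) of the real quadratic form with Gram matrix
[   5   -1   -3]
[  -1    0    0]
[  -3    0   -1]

step 0: pivot 5 → sign +
step 1: pivot -1/5 → sign −
step 2: pivot -1 → sign −
signature = (1, 2, 0)

Answer: (1, 2, 0)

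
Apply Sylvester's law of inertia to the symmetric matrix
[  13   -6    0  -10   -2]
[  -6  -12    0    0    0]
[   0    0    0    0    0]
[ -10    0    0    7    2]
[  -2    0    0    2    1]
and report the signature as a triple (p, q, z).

step 0: pivot 13 → sign +
step 1: pivot -192/13 → sign −
step 2: pivot 3/4 → sign +
step 3: row/col 3 already zero → sign 0
step 4: row/col 4 already zero → sign 0
signature = (2, 1, 2)

Answer: (2, 1, 2)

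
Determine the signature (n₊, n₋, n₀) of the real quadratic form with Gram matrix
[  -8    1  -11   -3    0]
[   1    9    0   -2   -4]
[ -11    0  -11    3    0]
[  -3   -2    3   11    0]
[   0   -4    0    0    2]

step 0: pivot -8 → sign −
step 1: pivot 73/8 → sign +
step 2: pivot 286/73 → sign +
step 3: pivot -2/11 → sign −
step 4: pivot 2/13 → sign +
signature = (3, 2, 0)

Answer: (3, 2, 0)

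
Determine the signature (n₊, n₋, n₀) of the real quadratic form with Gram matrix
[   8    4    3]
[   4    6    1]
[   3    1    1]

step 0: pivot 8 → sign +
step 1: pivot 4 → sign +
step 2: pivot -3/16 → sign −
signature = (2, 1, 0)

Answer: (2, 1, 0)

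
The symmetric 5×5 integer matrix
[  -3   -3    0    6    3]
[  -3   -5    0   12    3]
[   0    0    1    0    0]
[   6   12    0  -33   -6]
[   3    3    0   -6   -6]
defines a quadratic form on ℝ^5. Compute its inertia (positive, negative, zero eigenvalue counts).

step 0: pivot -3 → sign −
step 1: pivot -2 → sign −
step 2: pivot 1 → sign +
step 3: pivot -3 → sign −
step 4: pivot -3 → sign −
signature = (1, 4, 0)

Answer: (1, 4, 0)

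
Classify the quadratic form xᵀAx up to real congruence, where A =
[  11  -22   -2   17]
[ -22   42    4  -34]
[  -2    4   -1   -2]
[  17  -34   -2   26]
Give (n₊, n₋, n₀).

step 0: pivot 11 → sign +
step 1: pivot -2 → sign −
step 2: pivot -15/11 → sign −
step 3: pivot 3/5 → sign +
signature = (2, 2, 0)

Answer: (2, 2, 0)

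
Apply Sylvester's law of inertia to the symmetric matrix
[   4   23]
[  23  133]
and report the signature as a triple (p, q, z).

Answer: (2, 0, 0)

Derivation:
step 0: pivot 4 → sign +
step 1: pivot 3/4 → sign +
signature = (2, 0, 0)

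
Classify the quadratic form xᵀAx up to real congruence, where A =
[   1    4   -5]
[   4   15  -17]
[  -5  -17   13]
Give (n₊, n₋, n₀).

Answer: (1, 2, 0)

Derivation:
step 0: pivot 1 → sign +
step 1: pivot -1 → sign −
step 2: pivot -3 → sign −
signature = (1, 2, 0)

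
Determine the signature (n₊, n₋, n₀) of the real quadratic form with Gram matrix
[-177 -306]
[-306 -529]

Answer: (1, 1, 0)

Derivation:
step 0: pivot -177 → sign −
step 1: pivot 1/59 → sign +
signature = (1, 1, 0)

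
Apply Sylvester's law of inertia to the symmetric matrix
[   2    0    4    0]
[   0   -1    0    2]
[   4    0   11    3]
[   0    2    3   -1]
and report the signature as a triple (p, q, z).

Answer: (2, 1, 1)

Derivation:
step 0: pivot 2 → sign +
step 1: pivot -1 → sign −
step 2: pivot 3 → sign +
step 3: row/col 3 already zero → sign 0
signature = (2, 1, 1)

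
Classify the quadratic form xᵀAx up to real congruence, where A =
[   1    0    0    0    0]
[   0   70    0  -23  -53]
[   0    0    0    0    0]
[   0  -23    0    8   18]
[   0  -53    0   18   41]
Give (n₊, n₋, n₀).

Answer: (4, 0, 1)

Derivation:
step 0: pivot 1 → sign +
step 1: pivot 70 → sign +
step 2: pivot 31/70 → sign +
step 3: pivot 3/31 → sign +
step 4: row/col 4 already zero → sign 0
signature = (4, 0, 1)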